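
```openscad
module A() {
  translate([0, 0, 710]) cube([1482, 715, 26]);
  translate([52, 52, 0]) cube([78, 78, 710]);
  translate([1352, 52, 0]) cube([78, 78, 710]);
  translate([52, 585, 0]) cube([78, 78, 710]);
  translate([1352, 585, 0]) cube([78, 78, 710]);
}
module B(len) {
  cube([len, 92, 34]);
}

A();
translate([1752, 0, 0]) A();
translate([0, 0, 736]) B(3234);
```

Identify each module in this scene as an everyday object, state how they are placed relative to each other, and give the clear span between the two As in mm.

A is a table. B is a beam. A beam spans the tops of two tables. The clear span between the two tables is 270 mm.

Second table starts at x = 1752; first ends at x = 1482; clear span = 1752 − 1482 = 270 mm.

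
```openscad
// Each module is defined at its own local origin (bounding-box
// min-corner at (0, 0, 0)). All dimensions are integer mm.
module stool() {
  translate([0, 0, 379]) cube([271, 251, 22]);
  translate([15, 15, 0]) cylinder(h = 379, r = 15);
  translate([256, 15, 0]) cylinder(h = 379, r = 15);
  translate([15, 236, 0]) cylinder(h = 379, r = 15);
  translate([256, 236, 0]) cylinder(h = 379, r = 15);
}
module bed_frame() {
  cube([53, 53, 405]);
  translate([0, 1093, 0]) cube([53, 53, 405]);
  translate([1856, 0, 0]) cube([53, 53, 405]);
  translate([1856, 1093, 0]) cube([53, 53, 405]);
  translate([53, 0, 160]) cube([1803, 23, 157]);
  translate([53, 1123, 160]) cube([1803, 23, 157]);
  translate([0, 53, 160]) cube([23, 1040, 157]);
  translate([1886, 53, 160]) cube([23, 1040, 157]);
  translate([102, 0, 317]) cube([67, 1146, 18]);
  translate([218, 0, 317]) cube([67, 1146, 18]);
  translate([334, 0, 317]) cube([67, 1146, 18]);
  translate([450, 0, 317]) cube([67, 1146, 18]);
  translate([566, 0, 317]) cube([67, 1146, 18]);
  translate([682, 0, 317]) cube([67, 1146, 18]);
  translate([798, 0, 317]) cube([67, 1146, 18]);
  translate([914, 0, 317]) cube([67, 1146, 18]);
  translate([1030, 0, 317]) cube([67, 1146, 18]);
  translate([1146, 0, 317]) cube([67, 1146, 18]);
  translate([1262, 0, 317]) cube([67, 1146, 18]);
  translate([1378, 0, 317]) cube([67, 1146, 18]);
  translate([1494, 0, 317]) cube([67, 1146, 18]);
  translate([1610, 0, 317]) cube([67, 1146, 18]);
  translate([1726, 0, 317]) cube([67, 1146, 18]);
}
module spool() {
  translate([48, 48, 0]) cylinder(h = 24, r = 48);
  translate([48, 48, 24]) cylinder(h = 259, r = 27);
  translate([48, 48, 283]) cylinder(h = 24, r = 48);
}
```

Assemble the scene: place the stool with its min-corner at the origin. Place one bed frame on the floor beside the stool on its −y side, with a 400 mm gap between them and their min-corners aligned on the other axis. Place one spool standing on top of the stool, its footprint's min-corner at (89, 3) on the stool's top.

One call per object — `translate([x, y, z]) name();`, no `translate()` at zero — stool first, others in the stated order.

stool();
translate([0, -1546, 0]) bed_frame();
translate([89, 3, 401]) spool();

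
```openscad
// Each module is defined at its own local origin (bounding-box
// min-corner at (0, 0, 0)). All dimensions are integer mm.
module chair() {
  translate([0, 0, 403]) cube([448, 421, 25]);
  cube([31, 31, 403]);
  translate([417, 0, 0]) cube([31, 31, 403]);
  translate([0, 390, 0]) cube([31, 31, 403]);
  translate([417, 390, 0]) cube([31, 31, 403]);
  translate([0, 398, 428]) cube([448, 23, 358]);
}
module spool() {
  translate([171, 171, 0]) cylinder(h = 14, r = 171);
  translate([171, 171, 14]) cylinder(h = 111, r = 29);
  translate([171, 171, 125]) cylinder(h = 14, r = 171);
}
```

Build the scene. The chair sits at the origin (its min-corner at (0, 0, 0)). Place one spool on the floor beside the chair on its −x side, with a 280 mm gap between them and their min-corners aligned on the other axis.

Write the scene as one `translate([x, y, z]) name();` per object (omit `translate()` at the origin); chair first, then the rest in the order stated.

chair();
translate([-622, 0, 0]) spool();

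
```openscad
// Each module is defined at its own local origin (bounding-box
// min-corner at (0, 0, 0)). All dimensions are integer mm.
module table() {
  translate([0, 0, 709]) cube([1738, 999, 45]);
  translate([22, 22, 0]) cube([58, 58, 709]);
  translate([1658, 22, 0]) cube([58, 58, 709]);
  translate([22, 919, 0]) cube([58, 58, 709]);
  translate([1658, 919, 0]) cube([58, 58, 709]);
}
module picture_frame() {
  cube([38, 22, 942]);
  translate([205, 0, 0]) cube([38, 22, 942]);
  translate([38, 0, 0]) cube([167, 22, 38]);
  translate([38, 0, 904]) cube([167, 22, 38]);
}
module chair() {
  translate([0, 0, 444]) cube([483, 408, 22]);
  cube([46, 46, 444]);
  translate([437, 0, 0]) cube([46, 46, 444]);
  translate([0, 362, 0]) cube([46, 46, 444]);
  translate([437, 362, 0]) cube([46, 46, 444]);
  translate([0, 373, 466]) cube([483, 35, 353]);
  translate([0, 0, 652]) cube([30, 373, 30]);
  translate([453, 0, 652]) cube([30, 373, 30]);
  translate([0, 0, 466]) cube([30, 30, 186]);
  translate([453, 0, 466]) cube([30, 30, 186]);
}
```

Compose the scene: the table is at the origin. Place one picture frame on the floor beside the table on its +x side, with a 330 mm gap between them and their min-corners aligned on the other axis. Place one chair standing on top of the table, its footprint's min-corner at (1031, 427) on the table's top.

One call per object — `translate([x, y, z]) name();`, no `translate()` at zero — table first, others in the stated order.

table();
translate([2068, 0, 0]) picture_frame();
translate([1031, 427, 754]) chair();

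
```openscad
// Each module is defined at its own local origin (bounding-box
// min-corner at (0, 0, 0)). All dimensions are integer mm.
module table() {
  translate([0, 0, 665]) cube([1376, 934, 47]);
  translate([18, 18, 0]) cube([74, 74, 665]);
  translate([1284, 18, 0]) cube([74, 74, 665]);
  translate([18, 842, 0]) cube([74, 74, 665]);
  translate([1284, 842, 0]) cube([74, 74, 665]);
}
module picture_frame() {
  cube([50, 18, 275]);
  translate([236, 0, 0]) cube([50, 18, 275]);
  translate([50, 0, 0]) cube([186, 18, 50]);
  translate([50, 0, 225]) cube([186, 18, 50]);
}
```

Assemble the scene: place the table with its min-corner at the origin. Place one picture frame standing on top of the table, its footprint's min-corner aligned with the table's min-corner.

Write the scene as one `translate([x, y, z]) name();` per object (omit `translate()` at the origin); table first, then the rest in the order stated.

table();
translate([0, 0, 712]) picture_frame();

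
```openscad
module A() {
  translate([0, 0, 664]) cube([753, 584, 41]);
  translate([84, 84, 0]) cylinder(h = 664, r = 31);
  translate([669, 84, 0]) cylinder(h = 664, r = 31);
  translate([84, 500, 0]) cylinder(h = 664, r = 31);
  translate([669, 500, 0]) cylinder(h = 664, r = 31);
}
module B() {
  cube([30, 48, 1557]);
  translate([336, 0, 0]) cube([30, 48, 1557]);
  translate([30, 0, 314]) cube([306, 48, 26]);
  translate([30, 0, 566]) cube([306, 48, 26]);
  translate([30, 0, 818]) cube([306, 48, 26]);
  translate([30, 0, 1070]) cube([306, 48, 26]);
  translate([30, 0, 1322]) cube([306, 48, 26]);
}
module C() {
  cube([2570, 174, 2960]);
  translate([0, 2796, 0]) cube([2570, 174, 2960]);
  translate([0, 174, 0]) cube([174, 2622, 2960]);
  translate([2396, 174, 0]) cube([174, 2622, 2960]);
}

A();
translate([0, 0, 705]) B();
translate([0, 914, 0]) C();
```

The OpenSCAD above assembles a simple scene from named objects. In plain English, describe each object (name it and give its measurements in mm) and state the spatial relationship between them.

A is a table with a 753×584 mm rectangular top, 41 mm thick, top surface at z = 705 mm, supported by four round legs of 62 mm diameter, each leg's bounding box inset 53 mm from the nearest pair of top edges, running from the floor.

B is a wooden ladder with two side rails of 30×48 mm section and 1557 mm height, set 366 mm apart overall. Between them run 5 rectangular rungs (48 mm deep, 26 mm thick), front faces flush with the rails' −y face. The bottom of the first rung is 314 mm above the floor and each subsequent rung is 252 mm higher than the one below.

C is the wall frame of a small rectangular building: four walls, each 2960 mm tall and 174 mm thick, enclosing a footprint 2570 mm (x) by 2970 mm (y) outside-to-outside, with no floor or roof. The front and back walls (the −y and +y sides) span the full width; the two side walls fit between them.

The ladder is on top of the table. The house frame is on the floor beside the table on its +y side.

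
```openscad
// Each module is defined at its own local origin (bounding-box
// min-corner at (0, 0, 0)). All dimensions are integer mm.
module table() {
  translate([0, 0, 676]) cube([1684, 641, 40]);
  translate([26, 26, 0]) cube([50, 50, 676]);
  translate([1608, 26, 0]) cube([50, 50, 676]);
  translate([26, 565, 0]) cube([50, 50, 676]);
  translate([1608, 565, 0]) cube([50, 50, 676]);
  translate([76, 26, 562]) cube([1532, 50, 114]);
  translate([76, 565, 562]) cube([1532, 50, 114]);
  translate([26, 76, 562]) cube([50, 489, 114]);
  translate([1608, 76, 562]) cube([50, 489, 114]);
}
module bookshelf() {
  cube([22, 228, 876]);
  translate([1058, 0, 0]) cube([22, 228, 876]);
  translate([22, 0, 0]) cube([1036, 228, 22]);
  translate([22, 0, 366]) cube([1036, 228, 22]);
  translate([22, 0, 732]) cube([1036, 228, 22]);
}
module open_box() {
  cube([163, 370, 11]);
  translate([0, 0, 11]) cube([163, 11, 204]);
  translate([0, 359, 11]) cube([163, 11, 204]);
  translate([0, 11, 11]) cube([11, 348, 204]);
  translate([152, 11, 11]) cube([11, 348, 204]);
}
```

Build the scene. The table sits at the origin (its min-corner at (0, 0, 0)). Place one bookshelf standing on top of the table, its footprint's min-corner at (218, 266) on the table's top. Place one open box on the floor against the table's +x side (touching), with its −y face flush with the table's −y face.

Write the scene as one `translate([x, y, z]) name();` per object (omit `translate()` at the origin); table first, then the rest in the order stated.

table();
translate([218, 266, 716]) bookshelf();
translate([1684, 0, 0]) open_box();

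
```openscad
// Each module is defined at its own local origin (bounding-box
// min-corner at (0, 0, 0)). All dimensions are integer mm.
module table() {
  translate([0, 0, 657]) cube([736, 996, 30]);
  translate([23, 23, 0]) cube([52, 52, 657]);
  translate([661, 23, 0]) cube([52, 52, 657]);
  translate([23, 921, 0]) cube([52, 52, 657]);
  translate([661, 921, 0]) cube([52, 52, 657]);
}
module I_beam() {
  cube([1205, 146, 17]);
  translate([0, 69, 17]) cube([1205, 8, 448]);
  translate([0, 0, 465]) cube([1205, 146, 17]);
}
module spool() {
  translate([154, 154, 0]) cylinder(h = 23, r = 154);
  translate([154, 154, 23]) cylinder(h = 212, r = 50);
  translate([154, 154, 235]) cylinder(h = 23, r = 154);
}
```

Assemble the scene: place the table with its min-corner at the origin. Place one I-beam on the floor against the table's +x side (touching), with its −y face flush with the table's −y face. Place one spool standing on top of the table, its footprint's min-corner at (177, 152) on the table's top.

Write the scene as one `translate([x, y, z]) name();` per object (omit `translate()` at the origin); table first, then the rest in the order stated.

table();
translate([736, 0, 0]) I_beam();
translate([177, 152, 687]) spool();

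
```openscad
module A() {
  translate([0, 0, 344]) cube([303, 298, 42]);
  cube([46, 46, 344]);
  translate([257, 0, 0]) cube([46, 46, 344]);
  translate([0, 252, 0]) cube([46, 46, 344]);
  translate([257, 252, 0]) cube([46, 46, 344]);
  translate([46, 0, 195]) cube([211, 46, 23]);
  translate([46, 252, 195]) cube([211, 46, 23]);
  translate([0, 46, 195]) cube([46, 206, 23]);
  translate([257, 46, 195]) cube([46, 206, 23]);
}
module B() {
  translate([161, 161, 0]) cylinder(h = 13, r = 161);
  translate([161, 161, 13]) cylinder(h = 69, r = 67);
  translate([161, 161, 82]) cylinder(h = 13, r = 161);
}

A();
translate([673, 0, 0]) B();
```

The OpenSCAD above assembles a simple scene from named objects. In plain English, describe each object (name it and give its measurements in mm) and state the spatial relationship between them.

A is a simple wooden stool: a rectangular seat 303 mm (x) by 298 mm (y), 42 mm thick, top face at z = 386 mm, on four square legs, each 46×46 mm in cross-section. The legs rest on z = 0, each flush with a corner of the seat. Four stretchers, 46 mm wide and 23 mm tall, connect adjacent legs with their undersides at z = 195 mm, each running between the inner faces of the legs it joins and aligned with the legs' outer faces on the other axis.

B is a spool: two coaxial disc flanges of radius 161 mm and thickness 13 mm, joined by a core cylinder of radius 67 mm and height 69 mm. The lower flange rests on z = 0 and the three cylinders share a vertical axis.

The spool is on the floor beside the stool on its +x side.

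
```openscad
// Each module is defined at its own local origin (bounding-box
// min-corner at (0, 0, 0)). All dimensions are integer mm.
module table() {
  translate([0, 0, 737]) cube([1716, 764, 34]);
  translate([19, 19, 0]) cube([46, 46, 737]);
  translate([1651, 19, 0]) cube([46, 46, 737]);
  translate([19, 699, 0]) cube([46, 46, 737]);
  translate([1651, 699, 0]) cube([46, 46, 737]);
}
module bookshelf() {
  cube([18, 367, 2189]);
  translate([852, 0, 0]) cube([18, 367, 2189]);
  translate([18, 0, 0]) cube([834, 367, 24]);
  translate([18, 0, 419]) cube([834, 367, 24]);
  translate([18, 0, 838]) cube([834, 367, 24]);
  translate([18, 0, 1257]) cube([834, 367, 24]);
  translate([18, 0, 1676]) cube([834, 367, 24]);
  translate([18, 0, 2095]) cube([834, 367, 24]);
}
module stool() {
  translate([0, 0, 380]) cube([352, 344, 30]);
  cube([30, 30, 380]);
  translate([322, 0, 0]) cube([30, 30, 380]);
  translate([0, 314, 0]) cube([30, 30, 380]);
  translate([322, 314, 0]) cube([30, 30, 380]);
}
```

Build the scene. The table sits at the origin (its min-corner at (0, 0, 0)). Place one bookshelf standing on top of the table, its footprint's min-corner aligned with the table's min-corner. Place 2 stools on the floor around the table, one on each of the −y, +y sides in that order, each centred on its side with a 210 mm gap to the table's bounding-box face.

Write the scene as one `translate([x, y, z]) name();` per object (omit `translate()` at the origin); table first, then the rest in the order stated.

table();
translate([0, 0, 771]) bookshelf();
translate([682, -554, 0]) stool();
translate([682, 974, 0]) stool();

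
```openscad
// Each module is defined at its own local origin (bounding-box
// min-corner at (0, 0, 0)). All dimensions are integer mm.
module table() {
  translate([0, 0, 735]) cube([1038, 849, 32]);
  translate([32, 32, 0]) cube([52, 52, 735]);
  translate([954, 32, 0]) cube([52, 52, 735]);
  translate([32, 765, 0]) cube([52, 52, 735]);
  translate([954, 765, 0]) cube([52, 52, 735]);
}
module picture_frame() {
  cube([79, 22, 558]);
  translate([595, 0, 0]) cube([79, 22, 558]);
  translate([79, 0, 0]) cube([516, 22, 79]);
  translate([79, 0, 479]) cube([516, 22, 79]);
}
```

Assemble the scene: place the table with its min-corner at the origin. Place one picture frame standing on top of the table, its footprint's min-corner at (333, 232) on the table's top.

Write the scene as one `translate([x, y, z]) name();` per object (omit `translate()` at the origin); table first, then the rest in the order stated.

table();
translate([333, 232, 767]) picture_frame();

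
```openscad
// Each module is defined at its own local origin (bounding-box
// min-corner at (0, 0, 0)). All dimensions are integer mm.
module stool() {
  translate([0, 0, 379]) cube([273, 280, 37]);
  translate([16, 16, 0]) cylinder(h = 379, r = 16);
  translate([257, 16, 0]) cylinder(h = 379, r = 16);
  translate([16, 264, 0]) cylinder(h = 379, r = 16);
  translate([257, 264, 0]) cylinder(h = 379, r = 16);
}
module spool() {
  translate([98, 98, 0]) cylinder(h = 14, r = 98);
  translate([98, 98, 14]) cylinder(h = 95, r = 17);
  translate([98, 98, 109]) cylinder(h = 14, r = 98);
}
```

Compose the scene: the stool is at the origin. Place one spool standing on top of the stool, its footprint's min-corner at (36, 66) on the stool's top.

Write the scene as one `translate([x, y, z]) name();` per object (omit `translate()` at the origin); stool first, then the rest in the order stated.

stool();
translate([36, 66, 416]) spool();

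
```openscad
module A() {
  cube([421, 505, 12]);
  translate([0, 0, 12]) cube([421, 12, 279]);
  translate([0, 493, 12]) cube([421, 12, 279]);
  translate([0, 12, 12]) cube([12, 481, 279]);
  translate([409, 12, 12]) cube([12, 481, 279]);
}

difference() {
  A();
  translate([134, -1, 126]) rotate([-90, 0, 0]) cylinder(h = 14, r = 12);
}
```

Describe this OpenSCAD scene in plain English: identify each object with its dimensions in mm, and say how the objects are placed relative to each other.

A is an open-topped rectangular box: outside dimensions 421×505×291 mm, with a uniform wall and base thickness of 12 mm. The base is a full 421×505 slab on the floor; four walls sit on top of the base. The front and back walls (the −y and +y sides) span the full width; the two side walls fit between them.

The open box has a circular hole of radius 12 mm through its front wall, centred at (x = 134, z = 126).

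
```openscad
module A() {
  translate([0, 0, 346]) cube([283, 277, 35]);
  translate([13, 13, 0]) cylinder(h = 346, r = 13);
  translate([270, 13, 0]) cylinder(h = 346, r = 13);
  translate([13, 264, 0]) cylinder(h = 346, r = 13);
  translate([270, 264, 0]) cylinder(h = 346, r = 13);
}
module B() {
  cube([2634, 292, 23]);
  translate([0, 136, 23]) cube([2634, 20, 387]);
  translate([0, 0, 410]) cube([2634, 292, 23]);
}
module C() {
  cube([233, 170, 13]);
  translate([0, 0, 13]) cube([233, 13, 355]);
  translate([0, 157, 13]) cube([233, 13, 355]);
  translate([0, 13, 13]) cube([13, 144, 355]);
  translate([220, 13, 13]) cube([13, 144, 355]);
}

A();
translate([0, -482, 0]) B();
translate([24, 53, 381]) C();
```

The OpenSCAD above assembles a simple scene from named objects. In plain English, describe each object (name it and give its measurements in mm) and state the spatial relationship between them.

A is a simple wooden stool: a rectangular seat 283 mm (x) by 277 mm (y), 35 mm thick, top face at z = 381 mm, on four round legs, each 26 mm in diameter. The legs rest on z = 0, each leg's axis is inset half a diameter from the nearest pair of seat edges (so the leg's bounding box is flush with the corner).

B is an I-beam lying along x, 2634 mm long. Overall section height 433 mm. Two flanges 292 mm wide (y) and 23 mm thick, one on the floor and one at the top; a web 20 mm thick runs between them, centred on the flange width.

C is an open-topped rectangular box: outside dimensions 233×170×368 mm, with a uniform wall and base thickness of 13 mm. The base is a full 233×170 slab on the floor; four walls sit on top of the base. The front and back walls (the −y and +y sides) span the full width; the two side walls fit between them.

The I-beam is on the floor beside the stool on its −y side. The open box is on top of the stool.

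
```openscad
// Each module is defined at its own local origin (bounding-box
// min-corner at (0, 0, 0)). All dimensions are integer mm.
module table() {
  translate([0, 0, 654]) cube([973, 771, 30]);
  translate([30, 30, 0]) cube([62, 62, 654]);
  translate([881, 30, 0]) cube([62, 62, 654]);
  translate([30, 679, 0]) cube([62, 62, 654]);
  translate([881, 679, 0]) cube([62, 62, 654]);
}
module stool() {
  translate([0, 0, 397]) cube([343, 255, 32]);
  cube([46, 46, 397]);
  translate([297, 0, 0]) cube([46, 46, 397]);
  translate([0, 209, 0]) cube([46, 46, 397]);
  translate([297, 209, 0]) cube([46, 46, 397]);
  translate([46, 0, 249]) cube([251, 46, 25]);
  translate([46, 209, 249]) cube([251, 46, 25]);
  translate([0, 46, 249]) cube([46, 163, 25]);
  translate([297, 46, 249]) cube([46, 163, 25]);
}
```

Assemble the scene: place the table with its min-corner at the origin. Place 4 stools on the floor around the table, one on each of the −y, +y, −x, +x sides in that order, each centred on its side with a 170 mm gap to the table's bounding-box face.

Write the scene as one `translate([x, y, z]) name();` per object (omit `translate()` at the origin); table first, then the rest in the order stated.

table();
translate([315, -425, 0]) stool();
translate([315, 941, 0]) stool();
translate([-513, 258, 0]) stool();
translate([1143, 258, 0]) stool();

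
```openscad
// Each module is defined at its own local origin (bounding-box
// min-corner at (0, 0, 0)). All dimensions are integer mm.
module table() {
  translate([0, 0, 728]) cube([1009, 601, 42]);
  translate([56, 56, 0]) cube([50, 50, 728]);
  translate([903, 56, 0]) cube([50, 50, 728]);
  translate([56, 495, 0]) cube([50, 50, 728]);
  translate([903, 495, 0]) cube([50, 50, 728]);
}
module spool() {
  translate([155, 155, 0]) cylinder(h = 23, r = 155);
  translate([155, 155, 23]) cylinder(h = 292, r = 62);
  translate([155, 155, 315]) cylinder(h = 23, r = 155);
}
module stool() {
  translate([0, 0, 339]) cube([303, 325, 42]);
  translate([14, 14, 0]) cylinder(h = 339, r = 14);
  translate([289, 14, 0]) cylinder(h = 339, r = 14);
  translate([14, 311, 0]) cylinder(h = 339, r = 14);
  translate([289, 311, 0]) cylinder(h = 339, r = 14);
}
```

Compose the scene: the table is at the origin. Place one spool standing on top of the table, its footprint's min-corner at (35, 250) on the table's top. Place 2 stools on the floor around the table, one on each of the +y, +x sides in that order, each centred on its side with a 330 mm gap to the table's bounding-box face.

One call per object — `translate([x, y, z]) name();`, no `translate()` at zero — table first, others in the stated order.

table();
translate([35, 250, 770]) spool();
translate([353, 931, 0]) stool();
translate([1339, 138, 0]) stool();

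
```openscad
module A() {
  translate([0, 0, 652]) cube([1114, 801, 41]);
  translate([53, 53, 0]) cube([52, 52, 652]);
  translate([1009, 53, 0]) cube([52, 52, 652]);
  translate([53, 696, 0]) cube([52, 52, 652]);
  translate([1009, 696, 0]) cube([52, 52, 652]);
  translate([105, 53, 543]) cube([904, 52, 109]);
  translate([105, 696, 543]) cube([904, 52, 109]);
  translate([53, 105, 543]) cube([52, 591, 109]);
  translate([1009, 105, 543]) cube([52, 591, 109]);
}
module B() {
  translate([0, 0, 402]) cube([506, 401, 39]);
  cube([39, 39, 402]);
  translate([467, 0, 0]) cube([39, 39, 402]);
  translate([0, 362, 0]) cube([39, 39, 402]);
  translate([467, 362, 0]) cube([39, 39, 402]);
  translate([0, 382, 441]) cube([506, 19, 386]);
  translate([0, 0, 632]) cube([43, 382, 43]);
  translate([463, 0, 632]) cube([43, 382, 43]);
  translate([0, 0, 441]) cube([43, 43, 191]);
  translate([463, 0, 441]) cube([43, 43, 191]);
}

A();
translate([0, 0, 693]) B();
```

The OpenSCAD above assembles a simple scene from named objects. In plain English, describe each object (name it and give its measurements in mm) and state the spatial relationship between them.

A is a rectangular dining table. The top is 1114×801×41 mm with its upper surface at z = 693 mm. It stands on four 52×52 mm square legs, each inset 53 mm from the nearest pair of top edges, running from the floor to the underside of the top. Four apron rails, 52 mm thick and 109 mm tall, run between adjacent legs with their top edges flush with the underside of the top and their outer faces flush with the legs' outer faces.

B is a chair. The seat is a 506×401×39 mm slab with its top at z = 441 mm, on four 39×39 mm corner legs (flush with the seat edges, standing on z = 0). A flat backrest 19 mm thick, 386 mm tall, spans the full seat width and rises from the seat top along its +y edge, rear face flush with the rear of the seat. Two armrests of 43×43 mm section run along each side from the seat's front edge to the front of the backrest, top faces 234 mm above the seat top and outer faces flush with the seat's x-edges; a 43×43 mm post under the front of each armrest stands on the seat at the front corner.

The chair is on top of the table.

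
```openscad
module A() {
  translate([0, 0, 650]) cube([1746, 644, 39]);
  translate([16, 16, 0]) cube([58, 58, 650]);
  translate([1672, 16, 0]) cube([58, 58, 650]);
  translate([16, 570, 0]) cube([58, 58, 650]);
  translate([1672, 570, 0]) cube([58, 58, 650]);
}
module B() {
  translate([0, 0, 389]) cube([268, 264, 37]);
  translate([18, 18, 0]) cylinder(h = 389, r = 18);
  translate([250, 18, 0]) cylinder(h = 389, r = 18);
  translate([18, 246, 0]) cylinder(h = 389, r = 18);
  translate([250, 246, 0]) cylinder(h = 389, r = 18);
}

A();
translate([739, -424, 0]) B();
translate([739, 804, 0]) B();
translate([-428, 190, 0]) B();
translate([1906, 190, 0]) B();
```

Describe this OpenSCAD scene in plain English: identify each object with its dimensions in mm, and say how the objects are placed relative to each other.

A is a rectangular dining table. The top is 1746×644×39 mm with its upper surface at z = 689 mm. It stands on four 58×58 mm square legs, each inset 16 mm from the nearest pair of top edges, running from the floor to the underside of the top.

B is a four-legged stool. The seat is 268×264 mm, 37 mm thick, top at z = 426 mm. It stands on four round legs, each 36 mm in diameter, from z = 0 to the seat underside, each leg's axis is inset half a diameter from the nearest pair of seat edges (so the leg's bounding box is flush with the corner).

Four stools sit around the table at the −y, +y, −x, +x sides.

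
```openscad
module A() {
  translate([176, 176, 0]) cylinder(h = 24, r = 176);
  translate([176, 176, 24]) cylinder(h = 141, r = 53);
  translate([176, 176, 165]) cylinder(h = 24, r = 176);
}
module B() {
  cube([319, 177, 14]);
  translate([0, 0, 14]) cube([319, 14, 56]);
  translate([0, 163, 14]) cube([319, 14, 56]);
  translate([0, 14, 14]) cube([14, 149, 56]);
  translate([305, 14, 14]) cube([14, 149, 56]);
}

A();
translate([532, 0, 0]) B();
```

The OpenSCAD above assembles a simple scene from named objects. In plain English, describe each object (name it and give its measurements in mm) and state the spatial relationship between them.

A is a spool: two coaxial disc flanges of radius 176 mm and thickness 24 mm, joined by a core cylinder of radius 53 mm and height 141 mm. The lower flange rests on z = 0 and the three cylinders share a vertical axis.

B is an open storage box with external size 319×177×70 mm and wall thickness 14 mm (the base is also 14 mm thick). The base covers the whole footprint; the four walls stand on the base, with the y-facing walls full-width and the x-facing walls fitting between their inner faces.

The open box is on the floor beside the spool on its +x side.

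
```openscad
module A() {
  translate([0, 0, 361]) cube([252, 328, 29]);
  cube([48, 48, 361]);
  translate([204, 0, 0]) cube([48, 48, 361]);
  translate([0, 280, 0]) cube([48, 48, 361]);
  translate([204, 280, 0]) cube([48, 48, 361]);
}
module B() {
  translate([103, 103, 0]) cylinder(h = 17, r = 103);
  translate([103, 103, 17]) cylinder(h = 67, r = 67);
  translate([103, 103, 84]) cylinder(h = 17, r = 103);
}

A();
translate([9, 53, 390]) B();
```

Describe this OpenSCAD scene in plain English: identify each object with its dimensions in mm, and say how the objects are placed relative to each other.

A is a four-legged stool. The seat is a 252×328×29 mm slab whose top surface is at z = 390 mm; four square legs, each 48×48 mm in cross-section, run from the floor (z = 0) to the underside of the seat, each flush with a corner of the seat.

B is a spool: two coaxial disc flanges of radius 103 mm and thickness 17 mm, joined by a core cylinder of radius 67 mm and height 67 mm. The lower flange rests on z = 0 and the three cylinders share a vertical axis.

The spool is on top of the stool.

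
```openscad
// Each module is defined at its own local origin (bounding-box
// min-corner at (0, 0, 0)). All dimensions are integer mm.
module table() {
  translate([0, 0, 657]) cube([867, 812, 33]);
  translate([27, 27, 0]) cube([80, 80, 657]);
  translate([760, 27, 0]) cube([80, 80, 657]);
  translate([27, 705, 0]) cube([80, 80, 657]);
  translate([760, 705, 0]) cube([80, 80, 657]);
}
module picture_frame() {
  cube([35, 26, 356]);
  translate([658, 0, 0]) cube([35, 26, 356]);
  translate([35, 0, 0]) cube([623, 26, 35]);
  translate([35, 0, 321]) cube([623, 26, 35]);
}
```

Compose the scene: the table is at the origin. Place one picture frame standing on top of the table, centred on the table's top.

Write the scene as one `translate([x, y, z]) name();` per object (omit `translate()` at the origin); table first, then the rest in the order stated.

table();
translate([87, 393, 690]) picture_frame();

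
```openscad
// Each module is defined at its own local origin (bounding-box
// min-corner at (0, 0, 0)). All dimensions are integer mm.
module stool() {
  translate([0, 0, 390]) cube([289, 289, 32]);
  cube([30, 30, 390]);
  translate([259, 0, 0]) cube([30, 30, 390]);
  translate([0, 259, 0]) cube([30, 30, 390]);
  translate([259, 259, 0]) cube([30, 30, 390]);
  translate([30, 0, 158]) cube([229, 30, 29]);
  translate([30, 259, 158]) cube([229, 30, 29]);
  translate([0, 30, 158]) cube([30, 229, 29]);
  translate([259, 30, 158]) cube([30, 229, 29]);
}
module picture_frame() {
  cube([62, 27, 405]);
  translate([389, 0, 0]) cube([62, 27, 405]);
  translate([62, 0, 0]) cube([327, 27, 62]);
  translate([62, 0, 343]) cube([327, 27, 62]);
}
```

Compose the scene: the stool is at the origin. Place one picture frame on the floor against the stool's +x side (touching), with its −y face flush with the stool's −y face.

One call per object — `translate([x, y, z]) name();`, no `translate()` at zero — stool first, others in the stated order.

stool();
translate([289, 0, 0]) picture_frame();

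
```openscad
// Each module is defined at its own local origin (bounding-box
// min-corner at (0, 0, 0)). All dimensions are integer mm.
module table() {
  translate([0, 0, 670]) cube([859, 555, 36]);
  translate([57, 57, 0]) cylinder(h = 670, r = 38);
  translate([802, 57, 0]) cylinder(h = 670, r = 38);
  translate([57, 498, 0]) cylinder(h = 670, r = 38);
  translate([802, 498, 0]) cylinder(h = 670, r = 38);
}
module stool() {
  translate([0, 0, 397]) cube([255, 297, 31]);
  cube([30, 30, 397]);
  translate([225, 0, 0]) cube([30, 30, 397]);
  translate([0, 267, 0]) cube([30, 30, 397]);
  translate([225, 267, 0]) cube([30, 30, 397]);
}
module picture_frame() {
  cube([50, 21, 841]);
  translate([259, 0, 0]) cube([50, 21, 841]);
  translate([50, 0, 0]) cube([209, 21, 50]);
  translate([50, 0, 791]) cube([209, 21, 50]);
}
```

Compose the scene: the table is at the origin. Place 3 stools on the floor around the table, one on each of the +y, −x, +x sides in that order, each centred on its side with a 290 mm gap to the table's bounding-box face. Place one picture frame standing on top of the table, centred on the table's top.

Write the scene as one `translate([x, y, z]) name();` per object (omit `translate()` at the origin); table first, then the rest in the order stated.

table();
translate([302, 845, 0]) stool();
translate([-545, 129, 0]) stool();
translate([1149, 129, 0]) stool();
translate([275, 267, 706]) picture_frame();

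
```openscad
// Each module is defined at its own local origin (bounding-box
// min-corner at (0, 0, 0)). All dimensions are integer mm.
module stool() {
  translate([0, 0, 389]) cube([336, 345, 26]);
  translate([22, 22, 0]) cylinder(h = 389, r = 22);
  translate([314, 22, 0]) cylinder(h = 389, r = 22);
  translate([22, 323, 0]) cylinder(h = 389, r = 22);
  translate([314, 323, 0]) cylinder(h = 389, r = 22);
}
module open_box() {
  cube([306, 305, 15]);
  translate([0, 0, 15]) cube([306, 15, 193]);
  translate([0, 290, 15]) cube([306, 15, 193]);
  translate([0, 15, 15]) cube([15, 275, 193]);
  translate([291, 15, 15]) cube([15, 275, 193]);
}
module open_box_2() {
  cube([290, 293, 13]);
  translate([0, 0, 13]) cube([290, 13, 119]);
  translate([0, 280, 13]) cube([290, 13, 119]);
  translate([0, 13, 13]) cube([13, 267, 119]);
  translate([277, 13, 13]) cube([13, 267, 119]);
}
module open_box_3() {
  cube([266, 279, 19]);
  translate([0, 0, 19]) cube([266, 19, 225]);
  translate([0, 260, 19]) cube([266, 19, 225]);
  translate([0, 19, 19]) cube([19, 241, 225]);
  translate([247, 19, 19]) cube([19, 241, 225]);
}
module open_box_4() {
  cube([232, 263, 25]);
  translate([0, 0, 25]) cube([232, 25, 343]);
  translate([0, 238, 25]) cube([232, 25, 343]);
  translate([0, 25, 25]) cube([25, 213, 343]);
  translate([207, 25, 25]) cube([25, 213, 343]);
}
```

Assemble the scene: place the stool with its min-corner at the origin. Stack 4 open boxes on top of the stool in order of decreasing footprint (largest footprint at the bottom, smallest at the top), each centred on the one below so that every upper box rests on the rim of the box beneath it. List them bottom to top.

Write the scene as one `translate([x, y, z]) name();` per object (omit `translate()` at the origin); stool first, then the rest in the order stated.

stool();
translate([15, 20, 415]) open_box();
translate([23, 26, 623]) open_box_2();
translate([35, 33, 755]) open_box_3();
translate([52, 41, 999]) open_box_4();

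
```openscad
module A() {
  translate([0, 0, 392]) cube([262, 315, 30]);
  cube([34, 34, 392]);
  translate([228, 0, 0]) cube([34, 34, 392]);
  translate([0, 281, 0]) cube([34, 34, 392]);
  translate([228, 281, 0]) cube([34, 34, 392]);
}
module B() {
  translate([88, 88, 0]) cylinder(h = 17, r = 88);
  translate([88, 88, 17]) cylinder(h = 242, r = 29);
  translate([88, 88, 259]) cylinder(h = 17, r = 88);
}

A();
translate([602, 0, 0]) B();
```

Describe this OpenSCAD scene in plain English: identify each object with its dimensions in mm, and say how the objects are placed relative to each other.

A is a four-legged stool. The seat is 262×315 mm, 30 mm thick, top at z = 422 mm. It stands on four square legs, each 34×34 mm in cross-section, from z = 0 to the seat underside, each flush with a corner of the seat.

B is a spool: two coaxial disc flanges of radius 88 mm and thickness 17 mm, joined by a core cylinder of radius 29 mm and height 242 mm. The lower flange rests on z = 0 and the three cylinders share a vertical axis.

The spool is on the floor beside the stool on its +x side.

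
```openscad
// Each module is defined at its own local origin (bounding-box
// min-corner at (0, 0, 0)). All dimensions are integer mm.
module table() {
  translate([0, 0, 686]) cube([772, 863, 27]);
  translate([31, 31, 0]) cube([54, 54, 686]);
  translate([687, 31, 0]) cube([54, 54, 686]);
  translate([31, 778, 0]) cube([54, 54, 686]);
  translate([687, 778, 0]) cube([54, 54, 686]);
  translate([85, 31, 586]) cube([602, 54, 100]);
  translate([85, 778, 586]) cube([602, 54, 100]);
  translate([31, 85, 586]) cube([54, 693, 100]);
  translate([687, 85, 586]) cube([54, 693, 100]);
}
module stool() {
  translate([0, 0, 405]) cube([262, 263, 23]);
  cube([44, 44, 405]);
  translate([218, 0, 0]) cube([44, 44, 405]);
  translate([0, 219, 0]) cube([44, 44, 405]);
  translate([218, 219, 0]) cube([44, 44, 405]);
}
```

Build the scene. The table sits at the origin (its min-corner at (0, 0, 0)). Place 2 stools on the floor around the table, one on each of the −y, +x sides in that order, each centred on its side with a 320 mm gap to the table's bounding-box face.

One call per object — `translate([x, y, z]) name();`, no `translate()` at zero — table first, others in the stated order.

table();
translate([255, -583, 0]) stool();
translate([1092, 300, 0]) stool();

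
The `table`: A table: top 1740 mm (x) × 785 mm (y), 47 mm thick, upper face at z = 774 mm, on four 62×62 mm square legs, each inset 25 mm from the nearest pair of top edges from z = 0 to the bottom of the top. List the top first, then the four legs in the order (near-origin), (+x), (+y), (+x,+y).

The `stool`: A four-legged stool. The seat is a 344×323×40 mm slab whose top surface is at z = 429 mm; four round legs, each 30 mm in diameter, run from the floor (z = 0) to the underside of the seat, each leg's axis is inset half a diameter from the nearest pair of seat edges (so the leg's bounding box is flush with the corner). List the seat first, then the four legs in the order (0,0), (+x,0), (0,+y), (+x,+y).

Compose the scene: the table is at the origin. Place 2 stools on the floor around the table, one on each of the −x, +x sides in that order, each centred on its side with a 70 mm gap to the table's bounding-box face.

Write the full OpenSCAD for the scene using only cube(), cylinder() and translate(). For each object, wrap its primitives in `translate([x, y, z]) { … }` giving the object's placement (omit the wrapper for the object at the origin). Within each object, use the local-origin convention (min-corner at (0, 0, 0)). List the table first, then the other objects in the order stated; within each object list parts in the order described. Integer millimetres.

translate([0, 0, 727]) cube([1740, 785, 47]);
translate([25, 25, 0]) cube([62, 62, 727]);
translate([1653, 25, 0]) cube([62, 62, 727]);
translate([25, 698, 0]) cube([62, 62, 727]);
translate([1653, 698, 0]) cube([62, 62, 727]);
translate([-414, 231, 0]) {
  translate([0, 0, 389]) cube([344, 323, 40]);
  translate([15, 15, 0]) cylinder(h = 389, r = 15);
  translate([329, 15, 0]) cylinder(h = 389, r = 15);
  translate([15, 308, 0]) cylinder(h = 389, r = 15);
  translate([329, 308, 0]) cylinder(h = 389, r = 15);
}
translate([1810, 231, 0]) {
  translate([0, 0, 389]) cube([344, 323, 40]);
  translate([15, 15, 0]) cylinder(h = 389, r = 15);
  translate([329, 15, 0]) cylinder(h = 389, r = 15);
  translate([15, 308, 0]) cylinder(h = 389, r = 15);
  translate([329, 308, 0]) cylinder(h = 389, r = 15);
}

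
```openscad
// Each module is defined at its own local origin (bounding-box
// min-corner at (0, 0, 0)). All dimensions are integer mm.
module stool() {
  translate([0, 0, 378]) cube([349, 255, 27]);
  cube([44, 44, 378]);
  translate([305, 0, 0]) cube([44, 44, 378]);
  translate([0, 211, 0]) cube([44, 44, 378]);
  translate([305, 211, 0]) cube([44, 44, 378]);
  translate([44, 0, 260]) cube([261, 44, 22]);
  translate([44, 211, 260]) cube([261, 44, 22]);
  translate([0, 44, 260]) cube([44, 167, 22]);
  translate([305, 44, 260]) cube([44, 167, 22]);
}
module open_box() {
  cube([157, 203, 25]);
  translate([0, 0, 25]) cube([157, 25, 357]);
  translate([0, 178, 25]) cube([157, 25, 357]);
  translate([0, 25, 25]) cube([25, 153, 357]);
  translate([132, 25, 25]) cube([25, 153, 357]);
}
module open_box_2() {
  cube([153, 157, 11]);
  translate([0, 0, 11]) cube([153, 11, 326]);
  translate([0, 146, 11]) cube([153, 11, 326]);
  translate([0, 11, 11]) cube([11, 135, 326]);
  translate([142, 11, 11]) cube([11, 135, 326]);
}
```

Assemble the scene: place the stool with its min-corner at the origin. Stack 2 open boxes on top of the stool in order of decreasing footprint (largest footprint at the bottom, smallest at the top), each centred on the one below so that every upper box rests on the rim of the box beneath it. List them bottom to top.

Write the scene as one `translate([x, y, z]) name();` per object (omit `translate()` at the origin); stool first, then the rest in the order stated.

stool();
translate([96, 26, 405]) open_box();
translate([98, 49, 787]) open_box_2();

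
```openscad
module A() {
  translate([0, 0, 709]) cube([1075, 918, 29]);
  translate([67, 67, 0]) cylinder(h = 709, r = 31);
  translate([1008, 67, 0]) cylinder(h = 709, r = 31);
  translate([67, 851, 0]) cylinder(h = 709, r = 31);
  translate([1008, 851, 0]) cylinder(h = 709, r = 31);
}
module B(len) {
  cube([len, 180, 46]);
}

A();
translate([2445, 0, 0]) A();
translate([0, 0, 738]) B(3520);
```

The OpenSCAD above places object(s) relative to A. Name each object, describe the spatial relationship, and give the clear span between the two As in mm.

Second table starts at x = 2445; first ends at x = 1075; clear span = 2445 − 1075 = 1370 mm.

A is a table. B is a beam. A beam spans the tops of two tables. The clear span between the two tables is 1370 mm.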